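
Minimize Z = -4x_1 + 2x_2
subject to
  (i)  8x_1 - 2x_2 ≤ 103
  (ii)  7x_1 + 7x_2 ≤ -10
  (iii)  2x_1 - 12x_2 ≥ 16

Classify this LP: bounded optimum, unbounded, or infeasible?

From the feasible point (701/70, -801/70), moving in the direction (-2, -8) keeps every constraint satisfied while Z decreases without bound.

unbounded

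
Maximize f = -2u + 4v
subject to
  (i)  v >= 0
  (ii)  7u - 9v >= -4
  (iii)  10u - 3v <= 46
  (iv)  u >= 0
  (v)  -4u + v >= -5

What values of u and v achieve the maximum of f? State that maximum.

u = 49/29, v = 51/29, maximum f = 106/29

The binding constraints are 7u - 9v = -4 and -4u + v = -5.
Solving simultaneously gives u = 49/29, v = 51/29.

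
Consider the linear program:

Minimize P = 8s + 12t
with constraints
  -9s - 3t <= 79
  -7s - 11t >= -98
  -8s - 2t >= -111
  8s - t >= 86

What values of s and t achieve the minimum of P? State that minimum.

s = 491/6, t = -1631/6, minimum P = -7822/3

Corner points and P = 8s + 12t:
  (491/6, -1631/6) → P = -7822/3
  (179/33, -1406/33) → P = -15440/33
  (1025/74, 7/74) → P = 4142/37
  (1044/95, 182/95) → P = 10536/95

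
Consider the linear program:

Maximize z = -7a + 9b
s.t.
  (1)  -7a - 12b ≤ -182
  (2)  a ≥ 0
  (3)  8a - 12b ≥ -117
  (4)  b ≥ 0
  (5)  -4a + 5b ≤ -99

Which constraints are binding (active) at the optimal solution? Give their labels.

(3) and (5)

Extreme points and z = -7a + 9b:
  (26, 0) → z = -182
  (2098/83, 35/83) → z = -14371/83
  (1773/8, 315/2) → z = -1071/8
The feasible region is unbounded (it extends along (1, 0), (3, 2)), but z strictly decreases along every unbounded feasible direction, so there is no improving ray and the maximum is attained at a vertex.

The maximum is at (1773/8, 315/2). Substituting into each constraint, equality holds for (3) and (5); the remaining constraints have slack.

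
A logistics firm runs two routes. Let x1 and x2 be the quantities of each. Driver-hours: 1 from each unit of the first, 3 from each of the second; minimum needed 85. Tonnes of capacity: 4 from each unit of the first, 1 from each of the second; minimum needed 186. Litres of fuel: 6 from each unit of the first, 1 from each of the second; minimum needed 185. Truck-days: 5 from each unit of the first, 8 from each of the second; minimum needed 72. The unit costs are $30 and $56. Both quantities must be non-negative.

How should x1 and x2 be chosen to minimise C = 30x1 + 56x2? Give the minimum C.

x1 = 43, x2 = 14, minimum C = 2074

Vertices and C = 30x1 + 56x2:
  (0, 186) → C = 10416
  (85, 0) → C = 2550
  (43, 14) → C = 2074
The feasible region is unbounded (it extends along (0, 1), (1, 0)), but C strictly increases along every unbounded feasible direction, so there is no improving ray and the minimum is attained at a vertex.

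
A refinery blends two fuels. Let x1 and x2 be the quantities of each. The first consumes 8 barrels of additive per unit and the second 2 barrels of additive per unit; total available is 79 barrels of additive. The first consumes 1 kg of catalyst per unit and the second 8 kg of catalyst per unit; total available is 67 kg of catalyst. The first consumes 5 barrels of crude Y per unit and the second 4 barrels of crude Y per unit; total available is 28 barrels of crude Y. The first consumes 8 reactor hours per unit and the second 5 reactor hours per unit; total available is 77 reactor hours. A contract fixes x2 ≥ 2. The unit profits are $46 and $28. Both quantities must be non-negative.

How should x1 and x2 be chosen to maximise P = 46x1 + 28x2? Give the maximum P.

At the optimal vertex, 5x1 + 4x2 = 28 and x2 = 2.
Solving simultaneously gives x1 = 4, x2 = 2.

x1 = 4, x2 = 2, maximum P = 240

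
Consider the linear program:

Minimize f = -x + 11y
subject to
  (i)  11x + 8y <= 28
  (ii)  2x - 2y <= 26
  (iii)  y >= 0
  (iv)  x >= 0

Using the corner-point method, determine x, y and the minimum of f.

x = 28/11, y = 0, minimum f = -28/11

Feasible corners and f = -x + 11y:
  (28/11, 0) → f = -28/11
  (0, 7/2) → f = 77/2
  (0, 0) → f = 0

The optimum lies where 11x + 8y = 28 and y = 0.
Solving simultaneously gives x = 28/11, y = 0.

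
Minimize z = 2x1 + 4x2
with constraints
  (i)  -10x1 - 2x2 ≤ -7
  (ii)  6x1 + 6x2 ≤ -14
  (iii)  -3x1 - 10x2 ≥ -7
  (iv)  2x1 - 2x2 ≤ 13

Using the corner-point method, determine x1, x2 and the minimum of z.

Extreme points and z = 2x1 + 4x2:
  (35/24, -91/24) → z = -49/4
  (5/3, -29/6) → z = -16
  (25/12, -53/12) → z = -27/2

The optimum lies where -10x1 - 2x2 = -7 and 2x1 - 2x2 = 13.
Solving simultaneously gives x1 = 5/3, x2 = -29/6.

x1 = 5/3, x2 = -29/6, minimum z = -16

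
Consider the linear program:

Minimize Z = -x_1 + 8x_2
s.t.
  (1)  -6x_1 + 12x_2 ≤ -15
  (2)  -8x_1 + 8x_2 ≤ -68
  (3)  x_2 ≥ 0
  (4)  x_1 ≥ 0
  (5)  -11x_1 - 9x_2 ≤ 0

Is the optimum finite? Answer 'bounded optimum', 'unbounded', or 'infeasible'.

unbounded

From the feasible point (29/2, 6), moving in the direction (1, 0) keeps every constraint satisfied while Z decreases without bound.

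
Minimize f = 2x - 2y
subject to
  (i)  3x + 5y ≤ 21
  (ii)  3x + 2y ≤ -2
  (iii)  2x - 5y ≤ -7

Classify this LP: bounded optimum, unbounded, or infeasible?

From the feasible point (-52/9, 23/3), moving in the direction (-5, 3) keeps every constraint satisfied while f decreases without bound.

unbounded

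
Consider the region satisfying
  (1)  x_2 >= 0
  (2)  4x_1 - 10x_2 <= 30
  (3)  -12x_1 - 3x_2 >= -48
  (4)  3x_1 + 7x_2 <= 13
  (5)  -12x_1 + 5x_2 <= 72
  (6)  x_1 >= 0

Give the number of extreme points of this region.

The feasible vertices (each the meet of two boundaries and inside every other half-plane) are:
  (4, 0)
  (0, 0)
  (99/25, 4/25)
  (0, 13/7)

4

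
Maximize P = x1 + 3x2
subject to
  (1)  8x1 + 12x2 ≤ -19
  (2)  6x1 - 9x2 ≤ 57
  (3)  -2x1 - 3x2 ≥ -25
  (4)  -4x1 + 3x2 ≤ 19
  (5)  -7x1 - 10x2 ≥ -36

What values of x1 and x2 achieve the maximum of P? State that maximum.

The binding constraints are 8x1 + 12x2 = -19 and -4x1 + 3x2 = 19.
Solving simultaneously gives x1 = -95/24, x2 = 19/18.

x1 = -95/24, x2 = 19/18, maximum P = -19/24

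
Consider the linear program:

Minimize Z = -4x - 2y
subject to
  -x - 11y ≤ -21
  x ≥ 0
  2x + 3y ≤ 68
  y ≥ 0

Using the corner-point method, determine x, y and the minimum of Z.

x = 34, y = 0, minimum Z = -136

Feasible corners and Z = -4x - 2y:
  (0, 21/11) → Z = -42/11
  (21, 0) → Z = -84
  (0, 68/3) → Z = -136/3
  (34, 0) → Z = -136

The binding constraints are 2x + 3y = 68 and y = 0.
Solving simultaneously gives x = 34, y = 0.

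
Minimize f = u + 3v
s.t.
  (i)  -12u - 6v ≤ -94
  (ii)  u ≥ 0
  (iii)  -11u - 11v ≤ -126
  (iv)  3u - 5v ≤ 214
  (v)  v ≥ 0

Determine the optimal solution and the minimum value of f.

The feasible region is unbounded (it extends along (0, 1), (5, 3)), but f strictly increases along every unbounded feasible direction, so there is no improving ray and the minimum is attained at a vertex.

At the optimal vertex, -11u - 11v = -126 and v = 0.
Solving simultaneously gives u = 126/11, v = 0.

u = 126/11, v = 0, minimum f = 126/11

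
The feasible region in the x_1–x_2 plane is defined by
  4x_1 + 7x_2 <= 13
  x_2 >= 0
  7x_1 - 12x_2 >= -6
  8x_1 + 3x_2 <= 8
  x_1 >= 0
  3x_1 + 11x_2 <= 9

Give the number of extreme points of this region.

5

Intersecting each pair of boundary lines and keeping only the points that satisfy every inequality leaves:
  (1, 0)
  (0, 0)
  (0, 1/2)
  (42/113, 81/113)
  (61/79, 48/79)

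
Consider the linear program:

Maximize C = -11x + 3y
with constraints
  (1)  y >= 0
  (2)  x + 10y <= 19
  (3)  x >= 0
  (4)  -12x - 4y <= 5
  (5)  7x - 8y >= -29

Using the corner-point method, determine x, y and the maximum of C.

x = 0, y = 19/10, maximum C = 57/10

Corner points and C = -11x + 3y:
  (19, 0) → C = -209
  (0, 0) → C = 0
  (0, 19/10) → C = 57/10

The binding constraints are x + 10y = 19 and x = 0.
Solving simultaneously gives x = 0, y = 19/10.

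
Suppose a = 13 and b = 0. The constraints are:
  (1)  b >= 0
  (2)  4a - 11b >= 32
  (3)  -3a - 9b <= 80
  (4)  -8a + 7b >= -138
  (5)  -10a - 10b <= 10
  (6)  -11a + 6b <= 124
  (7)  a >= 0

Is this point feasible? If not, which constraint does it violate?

(1): 0 ≥ 0 ✓
(2): 52 ≥ 32 ✓
(3): -39 ≤ 80 ✓
(4): -104 ≥ -138 ✓
(5): -130 ≤ 10 ✓
(6): -143 ≤ 124 ✓
(7): 13 ≥ 0 ✓

feasible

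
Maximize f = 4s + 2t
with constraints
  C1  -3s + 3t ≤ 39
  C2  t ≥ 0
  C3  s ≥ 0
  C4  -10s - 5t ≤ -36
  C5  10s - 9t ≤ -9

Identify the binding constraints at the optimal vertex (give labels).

Vertices and f = 4s + 2t:
  (0, 13) → f = 26
  (108, 121) → f = 674
  (0, 36/5) → f = 72/5
  (279/140, 45/14) → f = 72/5

The maximum is at (108, 121). Substituting into each constraint, equality holds for C1 and C5; the remaining constraints have slack.

C1 and C5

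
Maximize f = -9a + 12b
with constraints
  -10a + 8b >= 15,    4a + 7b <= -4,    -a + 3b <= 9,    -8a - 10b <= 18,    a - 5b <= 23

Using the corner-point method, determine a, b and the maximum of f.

Vertices and f = -9a + 12b:
  (-137/102, 10/51) → f = 491/34
  (-147/82, -15/41) → f = 963/82
  (-75/19, 32/19) → f = 1059/19
  (-72/17, 27/17) → f = 972/17

a = -72/17, b = 27/17, maximum f = 972/17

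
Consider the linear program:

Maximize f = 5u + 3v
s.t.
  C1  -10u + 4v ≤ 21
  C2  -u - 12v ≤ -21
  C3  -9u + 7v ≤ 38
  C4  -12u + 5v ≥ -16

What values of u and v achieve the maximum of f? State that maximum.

u = 302/39, v = 200/13, maximum f = 3310/39

Feasible corners and f = 5u + 3v:
  (-42/31, 231/124) → f = -147/124
  (5/34, 191/34) → f = 299/17
  (297/149, 236/149) → f = 2193/149
  (302/39, 200/13) → f = 3310/39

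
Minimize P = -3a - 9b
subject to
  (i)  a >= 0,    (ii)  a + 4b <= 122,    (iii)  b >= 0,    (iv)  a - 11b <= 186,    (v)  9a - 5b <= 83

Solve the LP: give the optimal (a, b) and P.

a = 942/41, b = 1015/41, minimum P = -11961/41

Feasible corners and P = -3a - 9b:
  (0, 61/2) → P = -549/2
  (0, 0) → P = 0
  (942/41, 1015/41) → P = -11961/41
  (83/9, 0) → P = -83/3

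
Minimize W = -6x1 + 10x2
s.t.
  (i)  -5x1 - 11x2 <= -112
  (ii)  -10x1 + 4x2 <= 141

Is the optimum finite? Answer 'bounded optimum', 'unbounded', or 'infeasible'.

From the feasible point (-1103/130, 365/26), moving in the direction (11, -5) keeps every constraint satisfied while W decreases without bound.

unbounded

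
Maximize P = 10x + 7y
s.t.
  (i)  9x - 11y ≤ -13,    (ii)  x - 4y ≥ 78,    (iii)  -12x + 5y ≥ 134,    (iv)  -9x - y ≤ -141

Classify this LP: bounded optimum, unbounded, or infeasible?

The boundaries 9x - 11y = -13 and x - 4y = 78 meet at (-182/5, -143/5), but that point violates -9x - y ≤ -141. Every candidate vertex is excluded by some other constraint, so the feasible region is empty.

infeasible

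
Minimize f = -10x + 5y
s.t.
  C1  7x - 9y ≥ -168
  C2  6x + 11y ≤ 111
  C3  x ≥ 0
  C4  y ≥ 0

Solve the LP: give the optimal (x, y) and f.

x = 37/2, y = 0, minimum f = -185

Corner points and f = -10x + 5y:
  (0, 111/11) → f = 555/11
  (37/2, 0) → f = -185
  (0, 0) → f = 0

The binding constraints are 6x + 11y = 111 and y = 0.
Solving simultaneously gives x = 37/2, y = 0.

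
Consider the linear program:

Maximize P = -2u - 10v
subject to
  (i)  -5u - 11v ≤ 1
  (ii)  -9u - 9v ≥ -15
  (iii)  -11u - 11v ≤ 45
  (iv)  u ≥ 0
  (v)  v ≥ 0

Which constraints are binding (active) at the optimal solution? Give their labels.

(iv) and (v)

Extreme points and P = -2u - 10v:
  (0, 5/3) → P = -50/3
  (5/3, 0) → P = -10/3
  (0, 0) → P = 0

The maximum is at (0, 0). Substituting into each constraint, equality holds for (iv) and (v); the remaining constraints have slack.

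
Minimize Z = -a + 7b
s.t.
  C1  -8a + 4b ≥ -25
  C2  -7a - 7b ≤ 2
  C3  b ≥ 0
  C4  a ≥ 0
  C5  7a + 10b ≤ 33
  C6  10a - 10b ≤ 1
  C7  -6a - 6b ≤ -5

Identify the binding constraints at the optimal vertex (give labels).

Extreme points and Z = -a + 7b:
  (0, 33/10) → Z = 231/10
  (0, 5/6) → Z = 35/6
  (2, 19/10) → Z = 113/10
  (7/15, 11/30) → Z = 21/10

The minimum is at (7/15, 11/30). Substituting into each constraint, equality holds for C6 and C7; the remaining constraints have slack.

C6 and C7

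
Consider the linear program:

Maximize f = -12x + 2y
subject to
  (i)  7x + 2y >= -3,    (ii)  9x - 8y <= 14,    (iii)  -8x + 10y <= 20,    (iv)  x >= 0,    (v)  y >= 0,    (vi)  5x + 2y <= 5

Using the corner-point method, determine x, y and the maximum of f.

Corner points and f = -12x + 2y:
  (0, 2) → f = 4
  (5/33, 70/33) → f = 80/33
  (0, 0) → f = 0
  (1, 0) → f = -12

The binding constraints are -8x + 10y = 20 and x = 0.
Solving simultaneously gives x = 0, y = 2.

x = 0, y = 2, maximum f = 4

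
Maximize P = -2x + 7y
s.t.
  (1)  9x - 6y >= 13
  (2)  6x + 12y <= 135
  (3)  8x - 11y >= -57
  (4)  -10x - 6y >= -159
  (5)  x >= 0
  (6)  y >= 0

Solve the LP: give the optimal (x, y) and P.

x = 161/24, y = 379/48, maximum P = 2009/48

Feasible corners and P = -2x + 7y:
  (161/24, 379/48) → P = 2009/48
  (13/9, 0) → P = -26/9
  (183/14, 33/7) → P = 48/7
  (159/10, 0) → P = -159/5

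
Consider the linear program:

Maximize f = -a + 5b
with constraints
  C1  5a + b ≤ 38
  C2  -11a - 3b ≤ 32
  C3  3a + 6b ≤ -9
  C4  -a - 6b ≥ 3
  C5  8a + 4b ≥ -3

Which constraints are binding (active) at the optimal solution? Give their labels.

Vertices and f = -a + 5b:
  (79/9, -53/9) → f = -344/9
  (155/12, -319/12) → f = -875/6
  (1/2, -7/4) → f = -37/4

The maximum is at (1/2, -7/4). Substituting into each constraint, equality holds for C3 and C5; the remaining constraints have slack.

C3 and C5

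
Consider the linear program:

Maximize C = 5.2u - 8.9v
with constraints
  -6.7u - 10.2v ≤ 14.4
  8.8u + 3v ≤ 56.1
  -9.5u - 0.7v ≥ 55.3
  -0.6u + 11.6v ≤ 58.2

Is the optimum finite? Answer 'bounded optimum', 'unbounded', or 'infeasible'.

Extreme points and C = 5.2u - 8.9v:
  (-55398/9221, 23371/9221) → C = -992143/18442
  (-19017/2096, 19065/4192) → C = -3674553/41920
  (-34111/5531, 25986/5531) → C = -2043263/27655
The feasible region has finitely many vertices and no improving ray; the maximum is -992143/18442 at (-55398/9221, 23371/9221).

bounded optimum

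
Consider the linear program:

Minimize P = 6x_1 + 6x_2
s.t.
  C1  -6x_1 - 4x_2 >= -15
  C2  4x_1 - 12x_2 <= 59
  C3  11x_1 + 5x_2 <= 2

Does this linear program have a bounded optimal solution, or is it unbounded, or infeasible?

From the feasible point (-67/14, 153/14), moving in the direction (-12, -4) keeps every constraint satisfied while P decreases without bound.

unbounded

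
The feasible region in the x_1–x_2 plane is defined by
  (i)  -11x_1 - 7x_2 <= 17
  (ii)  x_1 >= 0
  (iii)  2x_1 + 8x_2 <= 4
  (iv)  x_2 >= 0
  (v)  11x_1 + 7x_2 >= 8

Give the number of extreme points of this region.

3

The feasible vertices (each the meet of two boundaries and inside every other half-plane) are:
  (2, 0)
  (18/37, 14/37)
  (8/11, 0)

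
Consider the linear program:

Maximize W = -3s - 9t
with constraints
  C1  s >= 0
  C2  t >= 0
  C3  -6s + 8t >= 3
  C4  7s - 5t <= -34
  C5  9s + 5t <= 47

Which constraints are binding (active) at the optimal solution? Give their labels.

Feasible corners and W = -3s - 9t:
  (0, 34/5) → W = -306/5
  (0, 47/5) → W = -423/5
  (13/16, 127/16) → W = -591/8

The maximum is at (0, 34/5). Substituting into each constraint, equality holds for C1 and C4; the remaining constraints have slack.

C1 and C4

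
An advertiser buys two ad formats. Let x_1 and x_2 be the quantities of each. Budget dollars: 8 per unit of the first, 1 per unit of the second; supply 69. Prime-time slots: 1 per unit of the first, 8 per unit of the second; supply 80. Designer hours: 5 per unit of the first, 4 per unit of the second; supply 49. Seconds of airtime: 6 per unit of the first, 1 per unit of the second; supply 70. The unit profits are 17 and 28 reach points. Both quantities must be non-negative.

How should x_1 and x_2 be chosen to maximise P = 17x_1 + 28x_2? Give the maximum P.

x_1 = 2, x_2 = 39/4, maximum P = 307

Feasible corners and P = 17x_1 + 28x_2:
  (0, 0) → P = 0
  (0, 10) → P = 280
  (69/8, 0) → P = 1173/8
  (227/27, 47/27) → P = 575/3
  (2, 39/4) → P = 307

The binding constraints are x_1 + 8x_2 = 80 and 5x_1 + 4x_2 = 49.
Solving simultaneously gives x_1 = 2, x_2 = 39/4.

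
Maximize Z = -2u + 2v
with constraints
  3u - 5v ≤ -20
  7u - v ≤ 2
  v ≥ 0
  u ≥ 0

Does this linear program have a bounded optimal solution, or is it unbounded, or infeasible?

unbounded

From the feasible point (15/16, 73/16), moving in the direction (0, 1) keeps every constraint satisfied while Z increases without bound.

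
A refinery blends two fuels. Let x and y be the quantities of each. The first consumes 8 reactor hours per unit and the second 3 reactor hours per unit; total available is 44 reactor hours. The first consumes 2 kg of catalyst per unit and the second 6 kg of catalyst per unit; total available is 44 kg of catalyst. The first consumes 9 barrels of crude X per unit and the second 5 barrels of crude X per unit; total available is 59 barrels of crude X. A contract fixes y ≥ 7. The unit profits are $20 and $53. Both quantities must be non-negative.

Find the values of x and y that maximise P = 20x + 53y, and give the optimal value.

Corner points and P = 20x + 53y:
  (0, 22/3) → P = 1166/3
  (0, 7) → P = 371
  (1, 7) → P = 391

The binding constraints are 2x + 6y = 44 and y = 7.
Solving simultaneously gives x = 1, y = 7.

x = 1, y = 7, maximum P = 391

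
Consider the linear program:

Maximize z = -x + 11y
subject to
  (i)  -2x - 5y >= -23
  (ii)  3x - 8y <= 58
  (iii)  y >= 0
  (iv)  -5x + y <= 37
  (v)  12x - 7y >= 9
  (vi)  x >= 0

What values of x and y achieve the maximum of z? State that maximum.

x = 103/37, y = 129/37, maximum z = 1316/37

At the optimal vertex, -2x - 5y = -23 and 12x - 7y = 9.
Solving simultaneously gives x = 103/37, y = 129/37.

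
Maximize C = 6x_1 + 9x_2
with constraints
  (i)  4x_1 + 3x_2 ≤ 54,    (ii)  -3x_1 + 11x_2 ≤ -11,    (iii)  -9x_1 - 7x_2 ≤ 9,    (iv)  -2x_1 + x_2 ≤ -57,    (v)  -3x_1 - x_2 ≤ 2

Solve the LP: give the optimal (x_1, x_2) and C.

x_1 = 45/2, x_2 = -12, maximum C = 27

Extreme points and C = 6x_1 + 9x_2:
  (405, -522) → C = -2268
  (45/2, -12) → C = 27
  (390/23, -531/23) → C = -2439/23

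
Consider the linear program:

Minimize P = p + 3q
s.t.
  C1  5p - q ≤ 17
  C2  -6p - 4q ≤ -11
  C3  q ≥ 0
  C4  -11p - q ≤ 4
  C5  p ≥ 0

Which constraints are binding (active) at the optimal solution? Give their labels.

C2 and C3

Extreme points and P = p + 3q:
  (17/5, 0) → P = 17/5
  (11/6, 0) → P = 11/6
  (0, 11/4) → P = 33/4
The feasible region is unbounded (it extends along (0, 1), (1, 5)), but P strictly increases along every unbounded feasible direction, so there is no improving ray and the minimum is attained at a vertex.

The minimum is at (11/6, 0). Substituting into each constraint, equality holds for C2 and C3; the remaining constraints have slack.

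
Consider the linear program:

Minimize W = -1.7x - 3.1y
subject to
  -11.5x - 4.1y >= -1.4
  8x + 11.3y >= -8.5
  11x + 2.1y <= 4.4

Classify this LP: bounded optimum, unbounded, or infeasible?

From the feasible point (5067/9715, -2179/1943), moving in the direction (-4.1, 11.5) keeps every constraint satisfied while W decreases without bound.

unbounded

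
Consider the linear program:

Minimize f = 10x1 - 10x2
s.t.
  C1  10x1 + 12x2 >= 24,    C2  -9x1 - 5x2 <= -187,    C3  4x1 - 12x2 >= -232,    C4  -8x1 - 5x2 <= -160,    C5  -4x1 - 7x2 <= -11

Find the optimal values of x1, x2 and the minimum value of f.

The feasible region is unbounded (it extends along (3, 1), (7, -4)), but f strictly increases along every unbounded feasible direction, so there is no improving ray and the minimum is attained at a vertex.

x1 = 271/32, x2 = 709/32, minimum f = -1095/8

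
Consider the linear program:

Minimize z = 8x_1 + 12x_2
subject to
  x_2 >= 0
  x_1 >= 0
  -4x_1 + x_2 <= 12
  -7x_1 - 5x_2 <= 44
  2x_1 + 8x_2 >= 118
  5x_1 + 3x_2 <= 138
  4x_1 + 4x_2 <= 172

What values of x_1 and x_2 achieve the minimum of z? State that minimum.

x_1 = 11/17, x_2 = 248/17, minimum z = 3064/17

Feasible corners and z = 8x_1 + 12x_2:
  (11/17, 248/17) → z = 3064/17
  (6, 36) → z = 480
  (375/17, 157/17) → z = 4884/17

At the optimal vertex, -4x_1 + x_2 = 12 and 2x_1 + 8x_2 = 118.
Solving simultaneously gives x_1 = 11/17, x_2 = 248/17.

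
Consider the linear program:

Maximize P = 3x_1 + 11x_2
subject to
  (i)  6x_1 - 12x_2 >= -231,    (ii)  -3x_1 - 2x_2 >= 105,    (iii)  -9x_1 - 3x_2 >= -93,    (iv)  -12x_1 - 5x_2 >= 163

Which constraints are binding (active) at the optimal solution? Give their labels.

Extreme points and P = 3x_1 + 11x_2:
  (-287/8, 21/16) → P = -1491/16
  (199/9, -257/3) → P = -876
  (106, -287) → P = -2839
The feasible region is unbounded (it extends along (-2, -1), (1, -3)), but P strictly decreases along every unbounded feasible direction, so there is no improving ray and the maximum is attained at a vertex.

The maximum is at (-287/8, 21/16). Substituting into each constraint, equality holds for (i) and (ii); the remaining constraints have slack.

(i) and (ii)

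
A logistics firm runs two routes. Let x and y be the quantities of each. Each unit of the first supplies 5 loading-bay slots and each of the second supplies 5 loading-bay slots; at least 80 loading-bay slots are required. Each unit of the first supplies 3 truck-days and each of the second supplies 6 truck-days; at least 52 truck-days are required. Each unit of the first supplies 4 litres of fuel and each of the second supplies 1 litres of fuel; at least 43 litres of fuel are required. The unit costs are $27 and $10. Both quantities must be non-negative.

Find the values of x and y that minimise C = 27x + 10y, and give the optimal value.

x = 9, y = 7, minimum C = 313

Vertices and C = 27x + 10y:
  (0, 43) → C = 430
  (52/3, 0) → C = 468
  (44/3, 4/3) → C = 1228/3
  (9, 7) → C = 313
The feasible region is unbounded (it extends along (0, 1), (1, 0)), but C strictly increases along every unbounded feasible direction, so there is no improving ray and the minimum is attained at a vertex.

The binding constraints are 5x + 5y = 80 and 4x + y = 43.
Solving simultaneously gives x = 9, y = 7.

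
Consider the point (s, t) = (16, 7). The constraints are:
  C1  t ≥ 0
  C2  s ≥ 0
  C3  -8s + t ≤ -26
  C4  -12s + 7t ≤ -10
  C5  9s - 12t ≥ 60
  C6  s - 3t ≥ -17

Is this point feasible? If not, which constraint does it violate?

feasible

C1: 7 ≥ 0 ✓
C2: 16 ≥ 0 ✓
C3: -121 ≤ -26 ✓
C4: -143 ≤ -10 ✓
C5: 60 ≥ 60 ✓
C6: -5 ≥ -17 ✓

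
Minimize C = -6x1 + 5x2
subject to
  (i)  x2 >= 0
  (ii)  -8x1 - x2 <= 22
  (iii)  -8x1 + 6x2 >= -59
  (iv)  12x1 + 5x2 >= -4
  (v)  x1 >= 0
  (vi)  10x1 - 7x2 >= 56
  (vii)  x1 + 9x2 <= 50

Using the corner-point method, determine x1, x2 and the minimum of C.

x1 = 59/8, x2 = 0, minimum C = -177/4

Extreme points and C = -6x1 + 5x2:
  (59/8, 0) → C = -177/4
  (28/5, 0) → C = -168/5
  (277/26, 341/78) → C = -3281/78
  (854/97, 444/97) → C = -2904/97

At the optimal vertex, x2 = 0 and -8x1 + 6x2 = -59.
Solving simultaneously gives x1 = 59/8, x2 = 0.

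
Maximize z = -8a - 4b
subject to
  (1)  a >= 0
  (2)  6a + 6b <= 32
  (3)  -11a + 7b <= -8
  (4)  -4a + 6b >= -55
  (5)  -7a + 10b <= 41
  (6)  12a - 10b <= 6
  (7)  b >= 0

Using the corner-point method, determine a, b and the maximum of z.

a = 19/13, b = 15/13, maximum z = -212/13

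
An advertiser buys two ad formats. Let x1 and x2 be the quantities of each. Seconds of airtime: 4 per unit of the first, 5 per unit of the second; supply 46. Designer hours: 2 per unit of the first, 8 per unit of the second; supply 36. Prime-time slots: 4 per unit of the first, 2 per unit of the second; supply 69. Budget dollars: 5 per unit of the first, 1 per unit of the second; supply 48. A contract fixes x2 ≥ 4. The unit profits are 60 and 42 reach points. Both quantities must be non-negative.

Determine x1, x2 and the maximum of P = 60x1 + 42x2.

Vertices and P = 60x1 + 42x2:
  (0, 9/2) → P = 189
  (0, 4) → P = 168
  (2, 4) → P = 288

At the optimal vertex, 2x1 + 8x2 = 36 and x2 = 4.
Solving simultaneously gives x1 = 2, x2 = 4.

x1 = 2, x2 = 4, maximum P = 288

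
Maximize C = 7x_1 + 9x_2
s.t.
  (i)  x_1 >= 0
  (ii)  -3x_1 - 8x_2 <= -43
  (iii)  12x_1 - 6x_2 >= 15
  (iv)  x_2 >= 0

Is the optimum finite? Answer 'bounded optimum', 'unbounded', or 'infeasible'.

unbounded

From the feasible point (63/19, 157/38), moving in the direction (6, 12) keeps every constraint satisfied while C increases without bound.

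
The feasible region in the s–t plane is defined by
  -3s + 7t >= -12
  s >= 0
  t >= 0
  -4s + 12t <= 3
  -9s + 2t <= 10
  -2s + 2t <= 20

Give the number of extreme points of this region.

4

The feasible vertices (each the meet of two boundaries and inside every other half-plane) are:
  (4, 0)
  (165/8, 57/8)
  (0, 0)
  (0, 1/4)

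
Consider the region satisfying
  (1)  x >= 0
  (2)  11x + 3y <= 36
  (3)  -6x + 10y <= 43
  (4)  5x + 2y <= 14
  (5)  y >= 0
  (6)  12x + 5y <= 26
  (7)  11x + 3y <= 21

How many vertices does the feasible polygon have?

Of the 20 pairwise boundary intersections, those satisfying every inequality are:
  (0, 43/10)
  (0, 0)
  (3/10, 112/25)
  (21/11, 0)
  (27/19, 34/19)

5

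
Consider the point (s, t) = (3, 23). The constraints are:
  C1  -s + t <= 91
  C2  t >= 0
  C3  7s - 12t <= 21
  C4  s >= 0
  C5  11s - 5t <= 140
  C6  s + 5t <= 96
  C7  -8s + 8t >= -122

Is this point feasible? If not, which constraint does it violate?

not feasible — violates C6

Constraint C6: s + 5t = 118, which is not ≤ 96. All other constraints are satisfied.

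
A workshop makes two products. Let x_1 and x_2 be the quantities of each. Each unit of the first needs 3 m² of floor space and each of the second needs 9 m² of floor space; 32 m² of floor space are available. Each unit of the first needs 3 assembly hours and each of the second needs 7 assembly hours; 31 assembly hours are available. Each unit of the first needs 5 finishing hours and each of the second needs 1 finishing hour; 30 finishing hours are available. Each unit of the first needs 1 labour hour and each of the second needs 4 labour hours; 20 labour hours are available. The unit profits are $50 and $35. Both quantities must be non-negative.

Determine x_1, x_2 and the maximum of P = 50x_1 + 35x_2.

Feasible corners and P = 50x_1 + 35x_2:
  (0, 0) → P = 0
  (0, 32/9) → P = 1120/9
  (6, 0) → P = 300
  (17/3, 5/3) → P = 1025/3

At the optimal vertex, 3x_1 + 9x_2 = 32 and 5x_1 + x_2 = 30.
Solving simultaneously gives x_1 = 17/3, x_2 = 5/3.

x_1 = 17/3, x_2 = 5/3, maximum P = 1025/3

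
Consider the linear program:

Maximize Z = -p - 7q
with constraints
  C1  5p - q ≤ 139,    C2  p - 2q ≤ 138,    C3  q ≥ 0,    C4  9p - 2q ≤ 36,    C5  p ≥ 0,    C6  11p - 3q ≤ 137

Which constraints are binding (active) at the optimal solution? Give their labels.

C3 and C5

Feasible corners and Z = -p - 7q:
  (242, 1071) → Z = -7739
  (4, 0) → Z = -4
  (0, 0) → Z = 0
The feasible region is unbounded (it extends along (0, 1), (1, 5)), but Z strictly decreases along every unbounded feasible direction, so there is no improving ray and the maximum is attained at a vertex.

The maximum is at (0, 0). Substituting into each constraint, equality holds for C3 and C5; the remaining constraints have slack.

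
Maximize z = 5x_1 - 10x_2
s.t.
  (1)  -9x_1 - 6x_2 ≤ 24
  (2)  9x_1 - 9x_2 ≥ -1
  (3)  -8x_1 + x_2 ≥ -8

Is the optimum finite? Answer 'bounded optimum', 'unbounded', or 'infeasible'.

Feasible corners and z = 5x_1 - 10x_2:
  (-74/45, -23/15) → z = 64/9
  (8/19, -88/19) → z = 920/19
  (73/63, 80/63) → z = -145/21
The feasible region has finitely many vertices and no improving ray; the maximum is 920/19 at (8/19, -88/19).

bounded optimum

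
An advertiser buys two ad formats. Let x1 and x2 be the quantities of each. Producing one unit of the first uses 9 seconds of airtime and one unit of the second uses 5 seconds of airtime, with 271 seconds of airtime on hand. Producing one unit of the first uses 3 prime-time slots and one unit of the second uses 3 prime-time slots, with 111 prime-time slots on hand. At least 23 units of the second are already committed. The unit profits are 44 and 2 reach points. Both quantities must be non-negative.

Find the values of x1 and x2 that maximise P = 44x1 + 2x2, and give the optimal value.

x1 = 14, x2 = 23, maximum P = 662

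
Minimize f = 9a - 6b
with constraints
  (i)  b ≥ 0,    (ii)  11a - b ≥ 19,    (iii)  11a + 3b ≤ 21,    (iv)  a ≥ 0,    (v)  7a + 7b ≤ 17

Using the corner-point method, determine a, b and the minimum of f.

a = 39/22, b = 1/2, minimum f = 285/22

Vertices and f = 9a - 6b:
  (19/11, 0) → f = 171/11
  (21/11, 0) → f = 189/11
  (39/22, 1/2) → f = 285/22

At the optimal vertex, 11a - b = 19 and 11a + 3b = 21.
Solving simultaneously gives a = 39/22, b = 1/2.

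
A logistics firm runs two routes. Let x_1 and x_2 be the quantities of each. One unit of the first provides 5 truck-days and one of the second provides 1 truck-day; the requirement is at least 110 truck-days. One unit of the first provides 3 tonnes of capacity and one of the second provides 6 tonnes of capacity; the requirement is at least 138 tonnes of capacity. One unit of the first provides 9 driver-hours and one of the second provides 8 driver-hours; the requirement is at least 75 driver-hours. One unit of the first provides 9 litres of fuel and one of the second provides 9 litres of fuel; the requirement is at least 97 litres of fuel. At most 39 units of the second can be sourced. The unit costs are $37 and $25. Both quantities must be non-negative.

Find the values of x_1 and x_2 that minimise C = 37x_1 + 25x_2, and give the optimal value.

Corner points and C = 37x_1 + 25x_2:
  (46, 0) → C = 1702
  (58/3, 40/3) → C = 3146/3
  (71/5, 39) → C = 7502/5
The feasible region is unbounded (it extends along (1, 0)), but C strictly increases along every unbounded feasible direction, so there is no improving ray and the minimum is attained at a vertex.

The binding constraints are 5x_1 + x_2 = 110 and 3x_1 + 6x_2 = 138.
Solving simultaneously gives x_1 = 58/3, x_2 = 40/3.

x_1 = 58/3, x_2 = 40/3, minimum C = 3146/3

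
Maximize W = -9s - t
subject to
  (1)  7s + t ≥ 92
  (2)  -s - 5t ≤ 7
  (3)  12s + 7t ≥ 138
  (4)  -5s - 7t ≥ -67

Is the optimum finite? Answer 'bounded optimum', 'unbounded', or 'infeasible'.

bounded optimum

Extreme points and W = -9s - t:
  (506/37, -138/37) → W = -4416/37
  (577/44, 9/44) → W = -2601/22
  (739/53, -222/53) → W = -6429/53
  (64/3, -17/3) → W = -559/3
The feasible region has finitely many vertices and no improving ray; the maximum is -2601/22 at (577/44, 9/44).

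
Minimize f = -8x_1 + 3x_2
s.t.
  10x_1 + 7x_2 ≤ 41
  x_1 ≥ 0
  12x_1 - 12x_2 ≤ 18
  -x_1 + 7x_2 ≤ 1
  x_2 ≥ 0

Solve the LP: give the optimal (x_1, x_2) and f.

x_1 = 23/12, x_2 = 5/12, minimum f = -169/12

Corner points and f = -8x_1 + 3x_2:
  (0, 1/7) → f = 3/7
  (0, 0) → f = 0
  (23/12, 5/12) → f = -169/12
  (3/2, 0) → f = -12

The binding constraints are 12x_1 - 12x_2 = 18 and -x_1 + 7x_2 = 1.
Solving simultaneously gives x_1 = 23/12, x_2 = 5/12.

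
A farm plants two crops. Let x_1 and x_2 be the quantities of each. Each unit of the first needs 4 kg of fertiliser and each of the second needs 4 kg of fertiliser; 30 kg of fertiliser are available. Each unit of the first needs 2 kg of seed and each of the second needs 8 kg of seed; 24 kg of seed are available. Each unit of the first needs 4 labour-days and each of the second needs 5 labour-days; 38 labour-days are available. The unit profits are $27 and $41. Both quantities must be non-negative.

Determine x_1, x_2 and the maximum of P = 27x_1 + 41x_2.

x_1 = 6, x_2 = 3/2, maximum P = 447/2

Feasible corners and P = 27x_1 + 41x_2:
  (0, 0) → P = 0
  (0, 3) → P = 123
  (15/2, 0) → P = 405/2
  (6, 3/2) → P = 447/2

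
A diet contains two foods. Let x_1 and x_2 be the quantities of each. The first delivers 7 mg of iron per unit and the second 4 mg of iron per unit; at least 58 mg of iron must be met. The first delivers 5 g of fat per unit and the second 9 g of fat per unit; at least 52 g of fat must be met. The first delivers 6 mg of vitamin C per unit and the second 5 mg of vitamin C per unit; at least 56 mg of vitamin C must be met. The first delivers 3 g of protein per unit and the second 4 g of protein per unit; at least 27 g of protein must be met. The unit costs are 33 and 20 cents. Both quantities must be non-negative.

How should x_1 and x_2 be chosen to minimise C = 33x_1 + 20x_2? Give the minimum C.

x_1 = 6, x_2 = 4, minimum C = 278

The feasible region is unbounded (it extends along (0, 1), (1, 0)), but C strictly increases along every unbounded feasible direction, so there is no improving ray and the minimum is attained at a vertex.

The optimum lies where 7x_1 + 4x_2 = 58 and 6x_1 + 5x_2 = 56.
Solving simultaneously gives x_1 = 6, x_2 = 4.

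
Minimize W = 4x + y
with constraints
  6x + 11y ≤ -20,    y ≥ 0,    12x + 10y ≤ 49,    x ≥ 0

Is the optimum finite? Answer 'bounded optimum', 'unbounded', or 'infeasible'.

The boundaries 6x + 11y = -20 and y = 0 meet at (-10/3, 0), but that point violates x ≥ 0. Every candidate vertex is excluded by some other constraint, so the feasible region is empty.

infeasible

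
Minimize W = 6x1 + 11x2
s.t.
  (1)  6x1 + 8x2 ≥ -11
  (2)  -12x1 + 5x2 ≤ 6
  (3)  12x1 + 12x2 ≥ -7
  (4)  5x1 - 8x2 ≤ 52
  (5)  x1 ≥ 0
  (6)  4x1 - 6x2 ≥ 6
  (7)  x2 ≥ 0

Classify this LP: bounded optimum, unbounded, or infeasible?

Extreme points and W = 6x1 + 11x2:
  (52/5, 0) → W = 312/5
  (3/2, 0) → W = 9
The feasible region has finitely many vertices and no improving ray; the minimum is 9 at (3/2, 0).

bounded optimum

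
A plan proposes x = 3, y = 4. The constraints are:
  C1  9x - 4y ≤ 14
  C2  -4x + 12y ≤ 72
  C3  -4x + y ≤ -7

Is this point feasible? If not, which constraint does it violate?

feasible

C1: 11 ≤ 14 ✓
C2: 36 ≤ 72 ✓
C3: -8 ≤ -7 ✓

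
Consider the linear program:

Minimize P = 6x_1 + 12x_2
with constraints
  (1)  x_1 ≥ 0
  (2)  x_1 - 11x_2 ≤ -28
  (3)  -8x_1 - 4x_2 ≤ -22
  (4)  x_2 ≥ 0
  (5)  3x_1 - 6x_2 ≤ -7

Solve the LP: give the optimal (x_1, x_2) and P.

x_1 = 65/46, x_2 = 123/46, minimum P = 933/23

The feasible region is unbounded (it extends along (0, 1), (2, 1)), but P strictly increases along every unbounded feasible direction, so there is no improving ray and the minimum is attained at a vertex.

The binding constraints are x_1 - 11x_2 = -28 and -8x_1 - 4x_2 = -22.
Solving simultaneously gives x_1 = 65/46, x_2 = 123/46.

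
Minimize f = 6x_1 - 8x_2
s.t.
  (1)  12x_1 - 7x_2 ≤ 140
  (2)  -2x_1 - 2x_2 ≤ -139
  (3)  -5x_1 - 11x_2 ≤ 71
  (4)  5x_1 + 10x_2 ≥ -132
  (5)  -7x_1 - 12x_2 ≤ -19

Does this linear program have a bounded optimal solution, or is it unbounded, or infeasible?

From the feasible point (1253/38, 694/19), moving in the direction (7, 12) keeps every constraint satisfied while f decreases without bound.

unbounded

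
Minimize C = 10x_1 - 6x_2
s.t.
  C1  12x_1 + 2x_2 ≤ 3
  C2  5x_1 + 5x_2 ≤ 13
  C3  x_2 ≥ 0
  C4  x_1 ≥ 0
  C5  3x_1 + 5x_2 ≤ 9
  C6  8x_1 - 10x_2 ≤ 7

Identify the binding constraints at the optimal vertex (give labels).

Vertices and C = 10x_1 - 6x_2:
  (1/4, 0) → C = 5/2
  (0, 3/2) → C = -9
  (0, 0) → C = 0

The minimum is at (0, 3/2). Substituting into each constraint, equality holds for C1 and C4; the remaining constraints have slack.

C1 and C4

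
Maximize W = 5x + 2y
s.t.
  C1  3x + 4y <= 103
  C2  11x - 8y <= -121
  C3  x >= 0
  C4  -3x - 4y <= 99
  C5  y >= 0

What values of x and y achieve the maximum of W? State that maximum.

Vertices and W = 5x + 2y:
  (5, 22) → W = 69
  (0, 103/4) → W = 103/2
  (0, 121/8) → W = 121/4

x = 5, y = 22, maximum W = 69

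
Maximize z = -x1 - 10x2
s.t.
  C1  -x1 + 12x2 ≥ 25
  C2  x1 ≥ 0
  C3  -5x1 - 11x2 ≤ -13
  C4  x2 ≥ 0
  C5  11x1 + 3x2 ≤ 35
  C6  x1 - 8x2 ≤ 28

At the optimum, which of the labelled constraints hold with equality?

Corner points and z = -x1 - 10x2:
  (0, 25/12) → z = -125/6
  (23/9, 62/27) → z = -689/27
  (0, 35/3) → z = -350/3

The maximum is at (0, 25/12). Substituting into each constraint, equality holds for C1 and C2; the remaining constraints have slack.

C1 and C2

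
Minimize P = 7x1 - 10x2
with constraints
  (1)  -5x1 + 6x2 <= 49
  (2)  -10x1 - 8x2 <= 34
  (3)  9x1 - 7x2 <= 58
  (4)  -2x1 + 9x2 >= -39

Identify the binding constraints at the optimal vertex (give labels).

Vertices and P = 7x1 - 10x2:
  (-149/25, 16/5) → P = -1843/25
  (691/19, 731/19) → P = -2473/19
  (3/53, -229/53) → P = 2311/53
  (249/67, -235/67) → P = 4093/67

The minimum is at (691/19, 731/19). Substituting into each constraint, equality holds for (1) and (3); the remaining constraints have slack.

(1) and (3)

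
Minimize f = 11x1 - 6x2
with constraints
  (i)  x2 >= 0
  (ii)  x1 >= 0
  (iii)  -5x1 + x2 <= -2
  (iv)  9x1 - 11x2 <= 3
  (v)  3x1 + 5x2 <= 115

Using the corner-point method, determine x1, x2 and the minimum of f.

x1 = 125/28, x2 = 569/28, minimum f = -2039/28

At the optimal vertex, -5x1 + x2 = -2 and 3x1 + 5x2 = 115.
Solving simultaneously gives x1 = 125/28, x2 = 569/28.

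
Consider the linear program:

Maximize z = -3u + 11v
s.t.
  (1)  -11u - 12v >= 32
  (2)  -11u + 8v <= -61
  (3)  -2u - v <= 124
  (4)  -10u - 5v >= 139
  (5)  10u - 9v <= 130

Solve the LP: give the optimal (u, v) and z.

u = -269/45, v = -713/45, maximum z = -7036/45

Vertices and z = -3u + 11v:
  (-269/45, -713/45) → z = -7036/45
  (-491/19, -820/19) → z = -7547/19
  (-601/140, -269/14) → z = -27787/140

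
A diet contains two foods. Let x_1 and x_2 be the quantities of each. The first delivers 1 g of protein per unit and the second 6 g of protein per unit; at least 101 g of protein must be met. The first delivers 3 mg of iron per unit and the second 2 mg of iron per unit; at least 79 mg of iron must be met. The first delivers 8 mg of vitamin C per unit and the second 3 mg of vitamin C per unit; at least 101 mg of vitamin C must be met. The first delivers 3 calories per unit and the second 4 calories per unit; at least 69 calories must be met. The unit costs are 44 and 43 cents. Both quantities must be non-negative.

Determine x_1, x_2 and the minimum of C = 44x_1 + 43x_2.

Vertices and C = 44x_1 + 43x_2:
  (0, 79/2) → C = 3397/2
  (101, 0) → C = 4444
  (17, 14) → C = 1350
The feasible region is unbounded (it extends along (0, 1), (1, 0)), but C strictly increases along every unbounded feasible direction, so there is no improving ray and the minimum is attained at a vertex.

The binding constraints are x_1 + 6x_2 = 101 and 3x_1 + 2x_2 = 79.
Solving simultaneously gives x_1 = 17, x_2 = 14.

x_1 = 17, x_2 = 14, minimum C = 1350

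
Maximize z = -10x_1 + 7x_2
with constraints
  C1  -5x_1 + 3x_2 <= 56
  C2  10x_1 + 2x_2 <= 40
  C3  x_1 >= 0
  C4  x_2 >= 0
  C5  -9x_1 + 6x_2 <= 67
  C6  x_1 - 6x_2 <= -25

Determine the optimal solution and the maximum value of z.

Vertices and z = -10x_1 + 7x_2:
  (53/39, 515/39) → z = 1025/13
  (95/31, 145/31) → z = 65/31
  (0, 67/6) → z = 469/6
  (0, 25/6) → z = 175/6

The binding constraints are 10x_1 + 2x_2 = 40 and -9x_1 + 6x_2 = 67.
Solving simultaneously gives x_1 = 53/39, x_2 = 515/39.

x_1 = 53/39, x_2 = 515/39, maximum z = 1025/13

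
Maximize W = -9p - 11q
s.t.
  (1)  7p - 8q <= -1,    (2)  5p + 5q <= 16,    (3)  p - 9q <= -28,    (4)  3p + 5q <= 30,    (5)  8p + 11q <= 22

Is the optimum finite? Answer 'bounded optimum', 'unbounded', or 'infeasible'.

unbounded

From the feasible point (-110/83, 246/83), moving in the direction (-9, -1) keeps every constraint satisfied while W increases without bound.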